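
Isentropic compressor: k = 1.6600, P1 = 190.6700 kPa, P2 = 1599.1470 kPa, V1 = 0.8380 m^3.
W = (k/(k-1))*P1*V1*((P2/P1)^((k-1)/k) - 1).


(k-1)/k = 0.3976
(P2/P1)^exp = 2.3293
W = 2.5152 * 190.6700 * 0.8380 * (2.3293 - 1) = 534.1934 kJ

534.1934 kJ


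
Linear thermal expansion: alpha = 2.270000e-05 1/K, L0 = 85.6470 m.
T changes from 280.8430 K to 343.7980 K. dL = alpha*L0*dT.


dT = 62.9550 K
dL = 2.270000e-05 * 85.6470 * 62.9550 = 0.122396 m
L_final = 85.769396 m

dL = 0.122396 m


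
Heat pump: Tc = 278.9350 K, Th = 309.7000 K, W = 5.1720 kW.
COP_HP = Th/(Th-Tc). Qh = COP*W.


COP = 309.7000 / 30.7650 = 10.0666
Qh = 10.0666 * 5.1720 = 52.0646 kW

COP = 10.0666, Qh = 52.0646 kW


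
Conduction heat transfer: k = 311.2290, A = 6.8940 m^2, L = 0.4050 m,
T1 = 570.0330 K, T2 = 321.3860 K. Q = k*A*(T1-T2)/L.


dT = 248.6470 K
Q = 311.2290 * 6.8940 * 248.6470 / 0.4050 = 1317284.3642 W

1317284.3642 W


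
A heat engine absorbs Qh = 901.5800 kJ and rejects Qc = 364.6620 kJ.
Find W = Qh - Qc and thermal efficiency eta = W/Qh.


W = 901.5800 - 364.6620 = 536.9180 kJ
eta = 536.9180 / 901.5800 = 0.5955 = 59.5530%

W = 536.9180 kJ, eta = 59.5530%


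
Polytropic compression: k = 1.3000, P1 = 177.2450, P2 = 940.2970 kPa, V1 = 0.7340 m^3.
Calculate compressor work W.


(k-1)/k = 0.2308
(P2/P1)^exp = 1.4697
W = 4.3333 * 177.2450 * 0.7340 * (1.4697 - 1) = 264.8115 kJ

264.8115 kJ


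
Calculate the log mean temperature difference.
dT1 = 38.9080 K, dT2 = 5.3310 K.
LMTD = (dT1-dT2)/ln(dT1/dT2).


dT1/dT2 = 7.2984
ln(dT1/dT2) = 1.9877
LMTD = 33.5770 / 1.9877 = 16.8927 K

16.8927 K


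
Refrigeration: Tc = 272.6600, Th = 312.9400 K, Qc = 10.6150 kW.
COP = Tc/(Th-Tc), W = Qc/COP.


COP = 272.6600 / 40.2800 = 6.7691
W = 10.6150 / 6.7691 = 1.5682 kW

COP = 6.7691, W = 1.5682 kW


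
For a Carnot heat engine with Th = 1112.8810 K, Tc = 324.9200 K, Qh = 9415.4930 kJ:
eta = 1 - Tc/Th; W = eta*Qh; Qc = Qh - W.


eta = 1 - 324.9200/1112.8810 = 0.7080
W = 0.7080 * 9415.4930 = 6666.5181 kJ
Qc = 9415.4930 - 6666.5181 = 2748.9749 kJ

eta = 70.8037%, W = 6666.5181 kJ, Qc = 2748.9749 kJ


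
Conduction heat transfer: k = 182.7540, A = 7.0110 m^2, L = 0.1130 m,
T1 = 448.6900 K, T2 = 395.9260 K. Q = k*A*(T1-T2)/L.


dT = 52.7640 K
Q = 182.7540 * 7.0110 * 52.7640 / 0.1130 = 598282.2615 W

598282.2615 W


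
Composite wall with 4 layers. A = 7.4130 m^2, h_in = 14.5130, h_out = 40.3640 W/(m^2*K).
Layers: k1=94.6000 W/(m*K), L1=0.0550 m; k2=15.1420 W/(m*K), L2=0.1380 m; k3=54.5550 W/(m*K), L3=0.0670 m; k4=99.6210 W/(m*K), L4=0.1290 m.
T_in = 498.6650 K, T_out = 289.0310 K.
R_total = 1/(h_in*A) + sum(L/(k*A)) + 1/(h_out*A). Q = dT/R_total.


R_conv_in = 1/(14.5130*7.4130) = 0.0093
R_1 = 0.0550/(94.6000*7.4130) = 7.8429e-05
R_2 = 0.1380/(15.1420*7.4130) = 0.0012
R_3 = 0.0670/(54.5550*7.4130) = 0.0002
R_4 = 0.1290/(99.6210*7.4130) = 0.0002
R_conv_out = 1/(40.3640*7.4130) = 0.0033
R_total = 0.0143 K/W
Q = 209.6340 / 0.0143 = 14674.8736 W

R_total = 0.0143 K/W, Q = 14674.8736 W


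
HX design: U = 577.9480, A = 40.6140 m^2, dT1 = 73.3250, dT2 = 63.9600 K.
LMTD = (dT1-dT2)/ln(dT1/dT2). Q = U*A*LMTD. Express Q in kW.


LMTD = 68.5359 K
Q = 577.9480 * 40.6140 * 68.5359 = 1608727.9699 W = 1608.7280 kW

1608.7280 kW


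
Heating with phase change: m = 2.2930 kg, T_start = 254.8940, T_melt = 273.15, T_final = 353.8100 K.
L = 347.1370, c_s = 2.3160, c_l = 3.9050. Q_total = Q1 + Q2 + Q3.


Q1 (sensible, solid) = 2.2930 * 2.3160 * 18.2560 = 96.9501 kJ
Q2 (latent) = 2.2930 * 347.1370 = 795.9851 kJ
Q3 (sensible, liquid) = 2.2930 * 3.9050 * 80.6600 = 722.2429 kJ
Q_total = 1615.1782 kJ

1615.1782 kJ


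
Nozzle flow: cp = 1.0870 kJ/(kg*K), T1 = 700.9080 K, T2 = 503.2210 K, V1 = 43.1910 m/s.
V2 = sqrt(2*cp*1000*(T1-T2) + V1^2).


dT = 197.6870 K
2*cp*1000*dT = 429771.5380
V1^2 = 1865.4625
V2 = sqrt(431637.0005) = 656.9909 m/s

656.9909 m/s


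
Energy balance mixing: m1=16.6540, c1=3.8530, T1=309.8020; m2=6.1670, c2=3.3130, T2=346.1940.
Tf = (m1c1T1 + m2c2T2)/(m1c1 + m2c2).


num = 26952.5154
den = 84.5991
Tf = 318.5909 K

318.5909 K


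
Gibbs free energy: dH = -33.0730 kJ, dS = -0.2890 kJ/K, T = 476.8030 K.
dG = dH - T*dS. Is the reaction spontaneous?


T*dS = 476.8030 * -0.2890 = -137.7961 kJ
dG = -33.0730 + 137.7961 = 104.7231 kJ (non-spontaneous)

dG = 104.7231 kJ, non-spontaneous


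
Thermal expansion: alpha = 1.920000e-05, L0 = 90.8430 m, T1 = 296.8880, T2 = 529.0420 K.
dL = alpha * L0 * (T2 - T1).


dT = 232.1540 K
dL = 1.920000e-05 * 90.8430 * 232.1540 = 0.404920 m
L_final = 91.247920 m

dL = 0.404920 m


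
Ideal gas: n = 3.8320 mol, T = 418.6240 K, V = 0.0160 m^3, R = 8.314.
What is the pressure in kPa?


P = nRT/V = 3.8320 * 8.314 * 418.6240 / 0.0160
= 13337.0458 / 0.0160 = 833565.3647 Pa = 833.5654 kPa

833.5654 kPa


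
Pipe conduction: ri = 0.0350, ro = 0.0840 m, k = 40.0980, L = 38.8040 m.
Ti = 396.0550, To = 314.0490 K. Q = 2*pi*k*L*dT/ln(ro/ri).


dT = 82.0060 K
ln(ro/ri) = 0.8755
Q = 2*pi*40.0980*38.8040*82.0060 / 0.8755 = 915765.0451 W

915765.0451 W


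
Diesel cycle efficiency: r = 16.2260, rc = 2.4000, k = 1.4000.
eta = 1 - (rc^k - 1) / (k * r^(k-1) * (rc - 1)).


r^(k-1) = 3.0485
rc^k = 3.4064
eta = 0.5973 = 59.7258%

59.7258%


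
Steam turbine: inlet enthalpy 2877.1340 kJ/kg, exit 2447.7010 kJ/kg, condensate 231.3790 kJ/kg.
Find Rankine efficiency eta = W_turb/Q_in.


W = 429.4330 kJ/kg
Q_in = 2645.7550 kJ/kg
eta = 0.1623 = 16.2310%

eta = 16.2310%


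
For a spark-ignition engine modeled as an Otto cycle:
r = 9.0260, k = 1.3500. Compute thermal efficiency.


r^(k-1) = 2.1598
eta = 1 - 1/2.1598 = 0.5370 = 53.7005%

53.7005%


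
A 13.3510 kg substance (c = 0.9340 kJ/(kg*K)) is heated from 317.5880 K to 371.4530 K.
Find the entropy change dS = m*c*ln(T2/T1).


T2/T1 = 1.1696
ln(T2/T1) = 0.1567
dS = 13.3510 * 0.9340 * 0.1567 = 1.9536 kJ/K

1.9536 kJ/K


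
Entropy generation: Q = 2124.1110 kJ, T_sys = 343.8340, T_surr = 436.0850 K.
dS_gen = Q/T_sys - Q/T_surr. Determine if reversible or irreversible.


dS_sys = 2124.1110/343.8340 = 6.1777 kJ/K
dS_surr = -2124.1110/436.0850 = -4.8709 kJ/K
dS_gen = 6.1777 - 4.8709 = 1.3069 kJ/K (irreversible)

dS_gen = 1.3069 kJ/K, irreversible


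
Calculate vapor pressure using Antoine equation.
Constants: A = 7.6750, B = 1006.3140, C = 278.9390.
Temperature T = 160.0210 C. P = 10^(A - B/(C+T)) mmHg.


C+T = 438.9600
B/(C+T) = 2.2925
log10(P) = 7.6750 - 2.2925 = 5.3825
P = 10^5.3825 = 241270.4313 mmHg

241270.4313 mmHg


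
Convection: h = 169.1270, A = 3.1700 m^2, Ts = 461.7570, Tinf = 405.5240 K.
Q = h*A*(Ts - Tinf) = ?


dT = 56.2330 K
Q = 169.1270 * 3.1700 * 56.2330 = 30148.3439 W

30148.3439 W


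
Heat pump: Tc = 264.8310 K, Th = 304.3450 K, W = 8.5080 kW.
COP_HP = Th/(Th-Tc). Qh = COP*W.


COP = 304.3450 / 39.5140 = 7.7022
Qh = 7.7022 * 8.5080 = 65.5304 kW

COP = 7.7022, Qh = 65.5304 kW


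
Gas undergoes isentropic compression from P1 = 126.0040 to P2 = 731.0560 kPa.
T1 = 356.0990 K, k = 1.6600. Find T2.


(k-1)/k = 0.3976
(P2/P1)^exp = 2.0118
T2 = 356.0990 * 2.0118 = 716.4029 K

716.4029 K


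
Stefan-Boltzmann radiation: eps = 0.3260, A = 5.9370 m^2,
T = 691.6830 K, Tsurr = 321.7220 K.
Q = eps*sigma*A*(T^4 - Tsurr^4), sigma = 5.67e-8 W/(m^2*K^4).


T^4 = 2.2889e+11
Tsurr^4 = 1.0713e+10
Q = 0.3260 * 5.67e-8 * 5.9370 * 2.1818e+11 = 23942.9553 W

23942.9553 W


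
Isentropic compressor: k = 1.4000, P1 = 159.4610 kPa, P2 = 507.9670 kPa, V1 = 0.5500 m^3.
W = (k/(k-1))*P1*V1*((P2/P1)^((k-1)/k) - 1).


(k-1)/k = 0.2857
(P2/P1)^exp = 1.3924
W = 3.5000 * 159.4610 * 0.5500 * (1.3924 - 1) = 120.4540 kJ

120.4540 kJ


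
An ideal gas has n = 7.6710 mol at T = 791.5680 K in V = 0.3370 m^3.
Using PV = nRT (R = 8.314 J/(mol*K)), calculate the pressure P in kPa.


P = nRT/V = 7.6710 * 8.314 * 791.5680 / 0.3370
= 50483.5901 / 0.3370 = 149802.9380 Pa = 149.8029 kPa

149.8029 kPa


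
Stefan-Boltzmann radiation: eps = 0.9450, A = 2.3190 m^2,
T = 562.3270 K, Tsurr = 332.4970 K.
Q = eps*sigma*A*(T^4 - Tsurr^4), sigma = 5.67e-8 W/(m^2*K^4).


T^4 = 9.9990e+10
Tsurr^4 = 1.2222e+10
Q = 0.9450 * 5.67e-8 * 2.3190 * 8.7768e+10 = 10905.6028 W

10905.6028 W


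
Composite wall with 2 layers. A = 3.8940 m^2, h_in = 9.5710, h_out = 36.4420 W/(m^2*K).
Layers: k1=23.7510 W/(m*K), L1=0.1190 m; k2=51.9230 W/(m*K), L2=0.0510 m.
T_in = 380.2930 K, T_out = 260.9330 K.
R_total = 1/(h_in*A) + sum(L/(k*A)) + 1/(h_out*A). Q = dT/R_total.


R_conv_in = 1/(9.5710*3.8940) = 0.0268
R_1 = 0.1190/(23.7510*3.8940) = 0.0013
R_2 = 0.0510/(51.9230*3.8940) = 0.0003
R_conv_out = 1/(36.4420*3.8940) = 0.0070
R_total = 0.0354 K/W
Q = 119.3600 / 0.0354 = 3370.0867 W

R_total = 0.0354 K/W, Q = 3370.0867 W


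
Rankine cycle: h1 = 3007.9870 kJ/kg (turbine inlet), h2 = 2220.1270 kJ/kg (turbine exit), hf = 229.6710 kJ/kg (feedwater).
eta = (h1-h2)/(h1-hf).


W = 787.8600 kJ/kg
Q_in = 2778.3160 kJ/kg
eta = 0.2836 = 28.3575%

eta = 28.3575%


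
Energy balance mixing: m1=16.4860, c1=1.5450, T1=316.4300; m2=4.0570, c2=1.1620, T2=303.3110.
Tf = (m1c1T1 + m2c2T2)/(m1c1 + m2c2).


num = 9489.6264
den = 30.1851
Tf = 314.3811 K

314.3811 K


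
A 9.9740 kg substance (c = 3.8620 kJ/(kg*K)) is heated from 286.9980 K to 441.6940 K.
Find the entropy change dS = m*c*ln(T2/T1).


T2/T1 = 1.5390
ln(T2/T1) = 0.4311
dS = 9.9740 * 3.8620 * 0.4311 = 16.6074 kJ/K

16.6074 kJ/K


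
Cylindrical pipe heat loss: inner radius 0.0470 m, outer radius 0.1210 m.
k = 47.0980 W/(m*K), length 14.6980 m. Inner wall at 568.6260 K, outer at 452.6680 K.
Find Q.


dT = 115.9580 K
ln(ro/ri) = 0.9456
Q = 2*pi*47.0980*14.6980*115.9580 / 0.9456 = 533352.2194 W

533352.2194 W


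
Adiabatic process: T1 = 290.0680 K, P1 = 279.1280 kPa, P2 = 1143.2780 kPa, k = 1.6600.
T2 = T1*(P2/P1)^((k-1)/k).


(k-1)/k = 0.3976
(P2/P1)^exp = 1.7517
T2 = 290.0680 * 1.7517 = 508.1169 K

508.1169 K


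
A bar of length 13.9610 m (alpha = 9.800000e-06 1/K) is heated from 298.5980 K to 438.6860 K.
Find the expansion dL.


dT = 140.0880 K
dL = 9.800000e-06 * 13.9610 * 140.0880 = 0.019167 m
L_final = 13.980167 m

dL = 0.019167 m


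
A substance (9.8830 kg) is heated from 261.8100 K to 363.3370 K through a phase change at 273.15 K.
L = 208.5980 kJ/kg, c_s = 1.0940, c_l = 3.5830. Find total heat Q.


Q1 (sensible, solid) = 9.8830 * 1.0940 * 11.3400 = 122.6081 kJ
Q2 (latent) = 9.8830 * 208.5980 = 2061.5740 kJ
Q3 (sensible, liquid) = 9.8830 * 3.5830 * 90.1870 = 3193.5928 kJ
Q_total = 5377.7750 kJ

5377.7750 kJ


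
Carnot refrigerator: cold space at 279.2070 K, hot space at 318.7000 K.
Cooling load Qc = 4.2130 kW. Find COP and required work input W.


COP = 279.2070 / 39.4930 = 7.0698
W = 4.2130 / 7.0698 = 0.5959 kW

COP = 7.0698, W = 0.5959 kW


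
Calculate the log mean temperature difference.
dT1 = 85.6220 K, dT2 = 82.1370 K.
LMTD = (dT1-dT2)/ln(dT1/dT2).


dT1/dT2 = 1.0424
ln(dT1/dT2) = 0.0416
LMTD = 3.4850 / 0.0416 = 83.8674 K

83.8674 K


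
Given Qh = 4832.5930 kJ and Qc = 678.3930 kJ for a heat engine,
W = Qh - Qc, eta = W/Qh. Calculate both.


W = 4832.5930 - 678.3930 = 4154.2000 kJ
eta = 4154.2000 / 4832.5930 = 0.8596 = 85.9621%

W = 4154.2000 kJ, eta = 85.9621%


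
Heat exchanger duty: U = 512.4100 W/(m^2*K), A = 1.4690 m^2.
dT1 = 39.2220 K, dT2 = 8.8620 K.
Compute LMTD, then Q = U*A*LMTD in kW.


LMTD = 20.4106 K
Q = 512.4100 * 1.4690 * 20.4106 = 15363.6464 W = 15.3636 kW

15.3636 kW


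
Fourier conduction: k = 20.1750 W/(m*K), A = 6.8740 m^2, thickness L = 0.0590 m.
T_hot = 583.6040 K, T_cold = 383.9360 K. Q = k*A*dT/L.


dT = 199.6680 K
Q = 20.1750 * 6.8740 * 199.6680 / 0.0590 = 469331.3095 W

469331.3095 W


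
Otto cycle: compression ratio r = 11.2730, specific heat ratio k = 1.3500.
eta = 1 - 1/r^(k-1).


r^(k-1) = 2.3346
eta = 1 - 1/2.3346 = 0.5717 = 57.1662%

57.1662%


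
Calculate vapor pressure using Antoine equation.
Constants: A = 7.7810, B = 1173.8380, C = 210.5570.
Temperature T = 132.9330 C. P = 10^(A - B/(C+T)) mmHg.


C+T = 343.4900
B/(C+T) = 3.4174
log10(P) = 7.7810 - 3.4174 = 4.3636
P = 10^4.3636 = 23100.0946 mmHg

23100.0946 mmHg


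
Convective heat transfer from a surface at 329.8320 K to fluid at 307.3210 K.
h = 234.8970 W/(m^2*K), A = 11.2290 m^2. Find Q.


dT = 22.5110 K
Q = 234.8970 * 11.2290 * 22.5110 = 59376.3285 W

59376.3285 W


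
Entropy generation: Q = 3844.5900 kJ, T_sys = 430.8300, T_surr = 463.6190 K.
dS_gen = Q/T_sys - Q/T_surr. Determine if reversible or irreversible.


dS_sys = 3844.5900/430.8300 = 8.9237 kJ/K
dS_surr = -3844.5900/463.6190 = -8.2926 kJ/K
dS_gen = 8.9237 - 8.2926 = 0.6311 kJ/K (irreversible)

dS_gen = 0.6311 kJ/K, irreversible


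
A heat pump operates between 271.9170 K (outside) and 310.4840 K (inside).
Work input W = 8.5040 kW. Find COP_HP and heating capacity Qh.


COP = 310.4840 / 38.5670 = 8.0505
Qh = 8.0505 * 8.5040 = 68.4615 kW

COP = 8.0505, Qh = 68.4615 kW


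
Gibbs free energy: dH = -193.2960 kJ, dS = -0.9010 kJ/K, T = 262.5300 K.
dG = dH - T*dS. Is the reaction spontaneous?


T*dS = 262.5300 * -0.9010 = -236.5395 kJ
dG = -193.2960 + 236.5395 = 43.2435 kJ (non-spontaneous)

dG = 43.2435 kJ, non-spontaneous


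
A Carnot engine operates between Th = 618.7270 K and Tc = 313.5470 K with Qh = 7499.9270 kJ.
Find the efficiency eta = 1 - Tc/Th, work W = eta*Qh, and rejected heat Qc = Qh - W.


eta = 1 - 313.5470/618.7270 = 0.4932
W = 0.4932 * 7499.9270 = 3699.2530 kJ
Qc = 7499.9270 - 3699.2530 = 3800.6740 kJ

eta = 49.3239%, W = 3699.2530 kJ, Qc = 3800.6740 kJ


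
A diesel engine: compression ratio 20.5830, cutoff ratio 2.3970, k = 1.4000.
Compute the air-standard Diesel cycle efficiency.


r^(k-1) = 3.3528
rc^k = 3.4004
eta = 0.6339 = 63.3931%

63.3931%


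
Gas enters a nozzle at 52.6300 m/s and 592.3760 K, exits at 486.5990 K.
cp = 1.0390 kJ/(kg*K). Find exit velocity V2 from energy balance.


dT = 105.7770 K
2*cp*1000*dT = 219804.6060
V1^2 = 2769.9169
V2 = sqrt(222574.5229) = 471.7780 m/s

471.7780 m/s


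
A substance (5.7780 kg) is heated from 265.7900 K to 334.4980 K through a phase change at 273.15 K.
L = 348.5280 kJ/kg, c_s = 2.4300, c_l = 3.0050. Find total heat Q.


Q1 (sensible, solid) = 5.7780 * 2.4300 * 7.3600 = 103.3384 kJ
Q2 (latent) = 5.7780 * 348.5280 = 2013.7948 kJ
Q3 (sensible, liquid) = 5.7780 * 3.0050 * 61.3480 = 1065.1786 kJ
Q_total = 3182.3117 kJ

3182.3117 kJ


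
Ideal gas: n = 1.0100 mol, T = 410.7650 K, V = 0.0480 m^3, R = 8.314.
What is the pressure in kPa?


P = nRT/V = 1.0100 * 8.314 * 410.7650 / 0.0480
= 3449.2512 / 0.0480 = 71859.4003 Pa = 71.8594 kPa

71.8594 kPa


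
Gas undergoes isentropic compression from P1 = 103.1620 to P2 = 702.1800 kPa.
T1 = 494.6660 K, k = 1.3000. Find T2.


(k-1)/k = 0.2308
(P2/P1)^exp = 1.5567
T2 = 494.6660 * 1.5567 = 770.0632 K

770.0632 K


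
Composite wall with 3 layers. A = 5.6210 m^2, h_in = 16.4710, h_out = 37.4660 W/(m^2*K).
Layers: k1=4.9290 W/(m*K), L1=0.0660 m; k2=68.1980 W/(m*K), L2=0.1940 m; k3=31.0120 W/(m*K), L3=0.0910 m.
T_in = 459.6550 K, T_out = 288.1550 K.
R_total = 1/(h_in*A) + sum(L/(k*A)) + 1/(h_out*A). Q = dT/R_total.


R_conv_in = 1/(16.4710*5.6210) = 0.0108
R_1 = 0.0660/(4.9290*5.6210) = 0.0024
R_2 = 0.1940/(68.1980*5.6210) = 0.0005
R_3 = 0.0910/(31.0120*5.6210) = 0.0005
R_conv_out = 1/(37.4660*5.6210) = 0.0047
R_total = 0.0190 K/W
Q = 171.5000 / 0.0190 = 9045.4757 W

R_total = 0.0190 K/W, Q = 9045.4757 W


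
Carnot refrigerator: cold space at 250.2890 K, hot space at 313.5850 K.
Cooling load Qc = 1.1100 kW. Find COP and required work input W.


COP = 250.2890 / 63.2960 = 3.9543
W = 1.1100 / 3.9543 = 0.2807 kW

COP = 3.9543, W = 0.2807 kW


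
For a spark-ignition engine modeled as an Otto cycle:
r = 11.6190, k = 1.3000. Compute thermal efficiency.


r^(k-1) = 2.0871
eta = 1 - 1/2.0871 = 0.5209 = 52.0874%

52.0874%


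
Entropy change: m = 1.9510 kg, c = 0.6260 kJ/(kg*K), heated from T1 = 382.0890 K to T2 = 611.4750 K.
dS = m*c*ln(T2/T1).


T2/T1 = 1.6003
ln(T2/T1) = 0.4702
dS = 1.9510 * 0.6260 * 0.4702 = 0.5743 kJ/K

0.5743 kJ/K


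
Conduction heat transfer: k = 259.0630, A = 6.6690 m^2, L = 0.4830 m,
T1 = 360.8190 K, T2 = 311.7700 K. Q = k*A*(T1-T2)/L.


dT = 49.0490 K
Q = 259.0630 * 6.6690 * 49.0490 / 0.4830 = 175448.2879 W

175448.2879 W


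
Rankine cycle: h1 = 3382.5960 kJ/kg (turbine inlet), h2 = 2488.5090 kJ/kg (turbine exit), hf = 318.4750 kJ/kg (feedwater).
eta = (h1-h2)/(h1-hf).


W = 894.0870 kJ/kg
Q_in = 3064.1210 kJ/kg
eta = 0.2918 = 29.1792%

eta = 29.1792%


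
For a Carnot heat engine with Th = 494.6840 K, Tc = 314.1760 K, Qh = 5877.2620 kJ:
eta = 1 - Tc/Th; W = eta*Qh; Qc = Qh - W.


eta = 1 - 314.1760/494.6840 = 0.3649
W = 0.3649 * 5877.2620 = 2144.5869 kJ
Qc = 5877.2620 - 2144.5869 = 3732.6751 kJ

eta = 36.4896%, W = 2144.5869 kJ, Qc = 3732.6751 kJ


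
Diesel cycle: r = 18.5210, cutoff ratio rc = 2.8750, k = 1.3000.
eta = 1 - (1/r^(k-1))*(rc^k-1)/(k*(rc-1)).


r^(k-1) = 2.4005
rc^k = 3.9467
eta = 0.4964 = 49.6400%

49.6400%


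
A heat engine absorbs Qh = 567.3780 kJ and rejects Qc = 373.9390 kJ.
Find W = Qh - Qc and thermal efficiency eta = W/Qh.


W = 567.3780 - 373.9390 = 193.4390 kJ
eta = 193.4390 / 567.3780 = 0.3409 = 34.0935%

W = 193.4390 kJ, eta = 34.0935%


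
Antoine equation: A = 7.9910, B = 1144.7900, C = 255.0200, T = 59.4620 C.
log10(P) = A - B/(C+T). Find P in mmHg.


C+T = 314.4820
B/(C+T) = 3.6402
log10(P) = 7.9910 - 3.6402 = 4.3508
P = 10^4.3508 = 22426.4152 mmHg

22426.4152 mmHg


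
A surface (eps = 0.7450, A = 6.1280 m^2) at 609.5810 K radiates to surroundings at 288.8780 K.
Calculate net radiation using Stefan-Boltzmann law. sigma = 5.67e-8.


T^4 = 1.3808e+11
Tsurr^4 = 6.9640e+09
Q = 0.7450 * 5.67e-8 * 6.1280 * 1.3111e+11 = 33939.7365 W

33939.7365 W


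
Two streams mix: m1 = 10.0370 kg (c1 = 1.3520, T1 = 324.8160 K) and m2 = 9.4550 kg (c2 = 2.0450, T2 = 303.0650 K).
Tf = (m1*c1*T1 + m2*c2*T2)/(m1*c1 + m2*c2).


num = 10267.6666
den = 32.9055
Tf = 312.0350 K

312.0350 K


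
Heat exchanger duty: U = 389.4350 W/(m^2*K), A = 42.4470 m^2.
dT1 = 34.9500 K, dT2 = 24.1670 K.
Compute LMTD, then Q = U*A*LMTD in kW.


LMTD = 29.2277 K
Q = 389.4350 * 42.4470 * 29.2277 = 483144.6129 W = 483.1446 kW

483.1446 kW


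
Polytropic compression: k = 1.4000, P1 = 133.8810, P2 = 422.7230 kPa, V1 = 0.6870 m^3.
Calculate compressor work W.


(k-1)/k = 0.2857
(P2/P1)^exp = 1.3889
W = 3.5000 * 133.8810 * 0.6870 * (1.3889 - 1) = 125.1901 kJ

125.1901 kJ


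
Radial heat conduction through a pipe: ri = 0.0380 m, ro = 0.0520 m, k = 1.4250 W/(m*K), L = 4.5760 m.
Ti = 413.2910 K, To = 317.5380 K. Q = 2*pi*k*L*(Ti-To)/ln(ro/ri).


dT = 95.7530 K
ln(ro/ri) = 0.3137
Q = 2*pi*1.4250*4.5760*95.7530 / 0.3137 = 12507.6978 W

12507.6978 W


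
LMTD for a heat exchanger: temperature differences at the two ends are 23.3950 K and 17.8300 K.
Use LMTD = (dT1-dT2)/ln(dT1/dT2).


dT1/dT2 = 1.3121
ln(dT1/dT2) = 0.2716
LMTD = 5.5650 / 0.2716 = 20.4867 K

20.4867 K


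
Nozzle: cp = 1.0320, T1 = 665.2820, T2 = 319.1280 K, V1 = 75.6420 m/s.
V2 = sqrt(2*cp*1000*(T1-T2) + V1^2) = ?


dT = 346.1540 K
2*cp*1000*dT = 714461.8560
V1^2 = 5721.7122
V2 = sqrt(720183.5682) = 848.6363 m/s

848.6363 m/s


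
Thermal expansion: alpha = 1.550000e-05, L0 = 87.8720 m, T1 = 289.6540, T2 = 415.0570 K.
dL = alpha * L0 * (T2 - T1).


dT = 125.4030 K
dL = 1.550000e-05 * 87.8720 * 125.4030 = 0.170801 m
L_final = 88.042801 m

dL = 0.170801 m


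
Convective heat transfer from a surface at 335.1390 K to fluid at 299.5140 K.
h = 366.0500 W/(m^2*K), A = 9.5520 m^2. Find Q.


dT = 35.6250 K
Q = 366.0500 * 9.5520 * 35.6250 = 124563.1545 W

124563.1545 W


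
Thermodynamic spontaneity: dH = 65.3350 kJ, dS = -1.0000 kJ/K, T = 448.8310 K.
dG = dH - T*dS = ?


T*dS = 448.8310 * -1.0000 = -448.8310 kJ
dG = 65.3350 + 448.8310 = 514.1660 kJ (non-spontaneous)

dG = 514.1660 kJ, non-spontaneous


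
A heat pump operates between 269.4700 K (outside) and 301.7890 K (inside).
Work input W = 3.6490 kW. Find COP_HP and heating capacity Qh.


COP = 301.7890 / 32.3190 = 9.3378
Qh = 9.3378 * 3.6490 = 34.0737 kW

COP = 9.3378, Qh = 34.0737 kW


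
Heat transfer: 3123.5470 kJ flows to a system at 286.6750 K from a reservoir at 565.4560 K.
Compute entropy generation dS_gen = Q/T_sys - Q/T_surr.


dS_sys = 3123.5470/286.6750 = 10.8958 kJ/K
dS_surr = -3123.5470/565.4560 = -5.5239 kJ/K
dS_gen = 10.8958 - 5.5239 = 5.3718 kJ/K (irreversible)

dS_gen = 5.3718 kJ/K, irreversible


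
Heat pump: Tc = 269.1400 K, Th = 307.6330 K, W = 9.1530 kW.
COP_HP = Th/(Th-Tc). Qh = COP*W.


COP = 307.6330 / 38.4930 = 7.9919
Qh = 7.9919 * 9.1530 = 73.1500 kW

COP = 7.9919, Qh = 73.1500 kW


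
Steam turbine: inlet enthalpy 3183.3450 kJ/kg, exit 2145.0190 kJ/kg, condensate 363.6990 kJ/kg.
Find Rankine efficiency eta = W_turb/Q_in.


W = 1038.3260 kJ/kg
Q_in = 2819.6460 kJ/kg
eta = 0.3682 = 36.8247%

eta = 36.8247%


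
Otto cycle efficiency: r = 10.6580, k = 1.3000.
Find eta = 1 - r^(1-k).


r^(k-1) = 2.0338
eta = 1 - 1/2.0338 = 0.5083 = 50.8303%

50.8303%


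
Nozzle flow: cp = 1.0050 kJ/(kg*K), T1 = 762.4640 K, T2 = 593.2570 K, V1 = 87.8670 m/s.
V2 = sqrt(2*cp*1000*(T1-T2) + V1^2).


dT = 169.2070 K
2*cp*1000*dT = 340106.0700
V1^2 = 7720.6097
V2 = sqrt(347826.6797) = 589.7683 m/s

589.7683 m/s


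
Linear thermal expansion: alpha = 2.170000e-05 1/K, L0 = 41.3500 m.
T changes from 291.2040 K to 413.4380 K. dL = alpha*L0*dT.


dT = 122.2340 K
dL = 2.170000e-05 * 41.3500 * 122.2340 = 0.109680 m
L_final = 41.459680 m

dL = 0.109680 m


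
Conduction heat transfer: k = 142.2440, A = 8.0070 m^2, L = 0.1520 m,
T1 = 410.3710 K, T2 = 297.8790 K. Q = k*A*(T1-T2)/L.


dT = 112.4920 K
Q = 142.2440 * 8.0070 * 112.4920 / 0.1520 = 842911.2208 W

842911.2208 W


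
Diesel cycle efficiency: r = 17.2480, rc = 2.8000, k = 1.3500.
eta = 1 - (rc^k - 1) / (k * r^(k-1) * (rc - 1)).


r^(k-1) = 2.7093
rc^k = 4.0148
eta = 0.5421 = 54.2077%

54.2077%


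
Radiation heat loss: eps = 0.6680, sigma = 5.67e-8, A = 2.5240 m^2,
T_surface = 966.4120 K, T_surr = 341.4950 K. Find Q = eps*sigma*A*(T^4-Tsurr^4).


T^4 = 8.7227e+11
Tsurr^4 = 1.3600e+10
Q = 0.6680 * 5.67e-8 * 2.5240 * 8.5867e+11 = 82086.8290 W

82086.8290 W


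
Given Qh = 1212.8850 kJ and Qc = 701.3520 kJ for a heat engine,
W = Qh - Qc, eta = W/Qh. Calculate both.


W = 1212.8850 - 701.3520 = 511.5330 kJ
eta = 511.5330 / 1212.8850 = 0.4217 = 42.1749%

W = 511.5330 kJ, eta = 42.1749%


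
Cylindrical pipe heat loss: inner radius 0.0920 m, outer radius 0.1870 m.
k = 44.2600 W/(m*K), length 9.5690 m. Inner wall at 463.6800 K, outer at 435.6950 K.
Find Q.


dT = 27.9850 K
ln(ro/ri) = 0.7093
Q = 2*pi*44.2600*9.5690*27.9850 / 0.7093 = 104988.3025 W

104988.3025 W


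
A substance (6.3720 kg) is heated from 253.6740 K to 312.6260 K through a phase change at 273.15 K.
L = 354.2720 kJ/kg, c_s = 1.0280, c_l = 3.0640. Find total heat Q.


Q1 (sensible, solid) = 6.3720 * 1.0280 * 19.4760 = 127.5759 kJ
Q2 (latent) = 6.3720 * 354.2720 = 2257.4212 kJ
Q3 (sensible, liquid) = 6.3720 * 3.0640 * 39.4760 = 770.7218 kJ
Q_total = 3155.7189 kJ

3155.7189 kJ


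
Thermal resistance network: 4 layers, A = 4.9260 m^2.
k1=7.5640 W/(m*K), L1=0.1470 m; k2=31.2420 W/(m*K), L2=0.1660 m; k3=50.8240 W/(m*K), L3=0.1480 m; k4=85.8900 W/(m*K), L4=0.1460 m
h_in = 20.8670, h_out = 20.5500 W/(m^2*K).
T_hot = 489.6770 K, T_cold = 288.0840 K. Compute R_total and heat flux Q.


R_conv_in = 1/(20.8670*4.9260) = 0.0097
R_1 = 0.1470/(7.5640*4.9260) = 0.0039
R_2 = 0.1660/(31.2420*4.9260) = 0.0011
R_3 = 0.1480/(50.8240*4.9260) = 0.0006
R_4 = 0.1460/(85.8900*4.9260) = 0.0003
R_conv_out = 1/(20.5500*4.9260) = 0.0099
R_total = 0.0256 K/W
Q = 201.5930 / 0.0256 = 7884.8471 W

R_total = 0.0256 K/W, Q = 7884.8471 W


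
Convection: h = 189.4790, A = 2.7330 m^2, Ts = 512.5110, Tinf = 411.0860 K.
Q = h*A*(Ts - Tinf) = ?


dT = 101.4250 K
Q = 189.4790 * 2.7330 * 101.4250 = 52522.5414 W

52522.5414 W


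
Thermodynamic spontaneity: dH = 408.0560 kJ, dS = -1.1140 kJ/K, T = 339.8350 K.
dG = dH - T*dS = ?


T*dS = 339.8350 * -1.1140 = -378.5762 kJ
dG = 408.0560 + 378.5762 = 786.6322 kJ (non-spontaneous)

dG = 786.6322 kJ, non-spontaneous


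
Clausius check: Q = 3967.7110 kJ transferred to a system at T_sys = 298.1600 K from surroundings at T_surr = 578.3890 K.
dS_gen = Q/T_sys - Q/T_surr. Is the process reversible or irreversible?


dS_sys = 3967.7110/298.1600 = 13.3073 kJ/K
dS_surr = -3967.7110/578.3890 = -6.8599 kJ/K
dS_gen = 13.3073 - 6.8599 = 6.4474 kJ/K (irreversible)

dS_gen = 6.4474 kJ/K, irreversible


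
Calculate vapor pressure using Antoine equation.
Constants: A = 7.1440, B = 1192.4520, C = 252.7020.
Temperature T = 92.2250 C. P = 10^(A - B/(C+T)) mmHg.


C+T = 344.9270
B/(C+T) = 3.4571
log10(P) = 7.1440 - 3.4571 = 3.6869
P = 10^3.6869 = 4862.7942 mmHg

4862.7942 mmHg


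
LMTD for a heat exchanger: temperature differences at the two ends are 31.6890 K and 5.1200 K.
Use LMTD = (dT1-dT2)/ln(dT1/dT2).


dT1/dT2 = 6.1893
ln(dT1/dT2) = 1.8228
LMTD = 26.5690 / 1.8228 = 14.5758 K

14.5758 K


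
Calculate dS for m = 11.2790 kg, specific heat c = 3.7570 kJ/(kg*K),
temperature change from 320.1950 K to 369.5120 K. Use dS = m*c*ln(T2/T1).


T2/T1 = 1.1540
ln(T2/T1) = 0.1433
dS = 11.2790 * 3.7570 * 0.1433 = 6.0704 kJ/K

6.0704 kJ/K


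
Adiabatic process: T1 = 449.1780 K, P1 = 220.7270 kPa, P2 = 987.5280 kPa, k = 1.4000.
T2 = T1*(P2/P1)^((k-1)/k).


(k-1)/k = 0.2857
(P2/P1)^exp = 1.5343
T2 = 449.1780 * 1.5343 = 689.1774 K

689.1774 K


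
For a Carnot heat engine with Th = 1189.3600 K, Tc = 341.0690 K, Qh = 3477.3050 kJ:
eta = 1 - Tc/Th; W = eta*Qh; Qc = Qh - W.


eta = 1 - 341.0690/1189.3600 = 0.7132
W = 0.7132 * 3477.3050 = 2480.1293 kJ
Qc = 3477.3050 - 2480.1293 = 997.1757 kJ

eta = 71.3233%, W = 2480.1293 kJ, Qc = 997.1757 kJ


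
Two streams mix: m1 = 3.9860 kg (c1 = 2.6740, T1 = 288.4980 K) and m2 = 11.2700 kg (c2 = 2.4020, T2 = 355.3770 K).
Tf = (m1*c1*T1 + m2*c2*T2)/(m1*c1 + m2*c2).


num = 12695.2217
den = 37.7291
Tf = 336.4835 K

336.4835 K


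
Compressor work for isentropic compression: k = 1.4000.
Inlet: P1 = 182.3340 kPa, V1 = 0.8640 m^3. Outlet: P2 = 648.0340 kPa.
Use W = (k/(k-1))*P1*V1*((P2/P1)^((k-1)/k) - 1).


(k-1)/k = 0.2857
(P2/P1)^exp = 1.4367
W = 3.5000 * 182.3340 * 0.8640 * (1.4367 - 1) = 240.7601 kJ

240.7601 kJ


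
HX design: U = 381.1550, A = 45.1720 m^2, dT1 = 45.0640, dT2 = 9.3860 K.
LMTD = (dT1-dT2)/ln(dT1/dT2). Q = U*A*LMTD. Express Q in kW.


LMTD = 22.7413 K
Q = 381.1550 * 45.1720 * 22.7413 = 391548.9018 W = 391.5489 kW

391.5489 kW


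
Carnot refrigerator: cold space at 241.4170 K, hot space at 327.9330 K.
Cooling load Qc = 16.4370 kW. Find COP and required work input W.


COP = 241.4170 / 86.5160 = 2.7904
W = 16.4370 / 2.7904 = 5.8905 kW

COP = 2.7904, W = 5.8905 kW


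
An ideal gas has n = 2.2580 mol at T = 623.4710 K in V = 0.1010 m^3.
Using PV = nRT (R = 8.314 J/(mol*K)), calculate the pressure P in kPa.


P = nRT/V = 2.2580 * 8.314 * 623.4710 / 0.1010
= 11704.4286 / 0.1010 = 115885.4313 Pa = 115.8854 kPa

115.8854 kPa


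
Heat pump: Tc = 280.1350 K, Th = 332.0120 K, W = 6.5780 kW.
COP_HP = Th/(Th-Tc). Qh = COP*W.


COP = 332.0120 / 51.8770 = 6.4000
Qh = 6.4000 * 6.5780 = 42.0991 kW

COP = 6.4000, Qh = 42.0991 kW


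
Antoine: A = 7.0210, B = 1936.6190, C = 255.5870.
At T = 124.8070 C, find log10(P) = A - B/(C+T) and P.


C+T = 380.3940
B/(C+T) = 5.0911
log10(P) = 7.0210 - 5.0911 = 1.9299
P = 10^1.9299 = 85.0967 mmHg

85.0967 mmHg


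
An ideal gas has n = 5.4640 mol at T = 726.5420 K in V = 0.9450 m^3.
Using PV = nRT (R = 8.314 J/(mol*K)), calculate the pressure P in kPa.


P = nRT/V = 5.4640 * 8.314 * 726.5420 / 0.9450
= 33005.1291 / 0.9450 = 34926.0625 Pa = 34.9261 kPa

34.9261 kPa


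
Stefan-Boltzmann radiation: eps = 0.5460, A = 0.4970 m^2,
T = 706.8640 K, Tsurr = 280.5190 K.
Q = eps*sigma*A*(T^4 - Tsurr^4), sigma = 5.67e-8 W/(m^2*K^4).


T^4 = 2.4966e+11
Tsurr^4 = 6.1923e+09
Q = 0.5460 * 5.67e-8 * 0.4970 * 2.4346e+11 = 3746.0008 W

3746.0008 W


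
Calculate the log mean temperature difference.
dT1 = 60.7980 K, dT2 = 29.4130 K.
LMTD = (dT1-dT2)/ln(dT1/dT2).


dT1/dT2 = 2.0670
ln(dT1/dT2) = 0.7261
LMTD = 31.3850 / 0.7261 = 43.2229 K

43.2229 K


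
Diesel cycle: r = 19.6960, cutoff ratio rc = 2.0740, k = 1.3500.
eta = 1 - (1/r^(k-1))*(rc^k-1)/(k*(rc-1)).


r^(k-1) = 2.8381
rc^k = 2.6773
eta = 0.5924 = 59.2402%

59.2402%


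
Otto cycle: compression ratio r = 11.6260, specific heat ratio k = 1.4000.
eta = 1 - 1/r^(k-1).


r^(k-1) = 2.6679
eta = 1 - 1/2.6679 = 0.6252 = 62.5176%

62.5176%


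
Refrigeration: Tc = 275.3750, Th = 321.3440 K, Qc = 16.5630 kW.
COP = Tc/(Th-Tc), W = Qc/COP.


COP = 275.3750 / 45.9690 = 5.9905
W = 16.5630 / 5.9905 = 2.7649 kW

COP = 5.9905, W = 2.7649 kW


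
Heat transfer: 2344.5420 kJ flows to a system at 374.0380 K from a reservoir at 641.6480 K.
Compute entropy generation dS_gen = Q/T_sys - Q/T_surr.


dS_sys = 2344.5420/374.0380 = 6.2682 kJ/K
dS_surr = -2344.5420/641.6480 = -3.6539 kJ/K
dS_gen = 6.2682 - 3.6539 = 2.6143 kJ/K (irreversible)

dS_gen = 2.6143 kJ/K, irreversible


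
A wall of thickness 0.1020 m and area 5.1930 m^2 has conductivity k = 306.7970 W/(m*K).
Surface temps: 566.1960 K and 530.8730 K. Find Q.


dT = 35.3230 K
Q = 306.7970 * 5.1930 * 35.3230 / 0.1020 = 551730.3069 W

551730.3069 W


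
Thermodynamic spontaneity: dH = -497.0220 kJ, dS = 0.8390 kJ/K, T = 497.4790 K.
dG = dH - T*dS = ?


T*dS = 497.4790 * 0.8390 = 417.3849 kJ
dG = -497.0220 - 417.3849 = -914.4069 kJ (spontaneous)

dG = -914.4069 kJ, spontaneous


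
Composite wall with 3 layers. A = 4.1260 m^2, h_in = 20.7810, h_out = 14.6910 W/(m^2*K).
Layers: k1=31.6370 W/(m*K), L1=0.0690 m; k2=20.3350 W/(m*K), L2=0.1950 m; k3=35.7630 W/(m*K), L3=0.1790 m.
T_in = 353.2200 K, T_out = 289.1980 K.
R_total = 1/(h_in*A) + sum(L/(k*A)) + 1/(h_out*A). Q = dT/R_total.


R_conv_in = 1/(20.7810*4.1260) = 0.0117
R_1 = 0.0690/(31.6370*4.1260) = 0.0005
R_2 = 0.1950/(20.3350*4.1260) = 0.0023
R_3 = 0.1790/(35.7630*4.1260) = 0.0012
R_conv_out = 1/(14.6910*4.1260) = 0.0165
R_total = 0.0322 K/W
Q = 64.0220 / 0.0322 = 1986.6443 W

R_total = 0.0322 K/W, Q = 1986.6443 W


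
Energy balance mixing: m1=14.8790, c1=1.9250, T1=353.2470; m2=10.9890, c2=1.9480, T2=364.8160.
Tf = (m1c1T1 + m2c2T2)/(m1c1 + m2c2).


num = 17927.1870
den = 50.0486
Tf = 358.1952 K

358.1952 K


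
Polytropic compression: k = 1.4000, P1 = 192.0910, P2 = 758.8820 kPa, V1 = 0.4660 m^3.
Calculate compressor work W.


(k-1)/k = 0.2857
(P2/P1)^exp = 1.4807
W = 3.5000 * 192.0910 * 0.4660 * (1.4807 - 1) = 150.6134 kJ

150.6134 kJ


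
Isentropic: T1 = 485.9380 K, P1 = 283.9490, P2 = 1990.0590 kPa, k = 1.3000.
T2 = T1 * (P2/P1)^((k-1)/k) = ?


(k-1)/k = 0.2308
(P2/P1)^exp = 1.5673
T2 = 485.9380 * 1.5673 = 761.5970 K

761.5970 K


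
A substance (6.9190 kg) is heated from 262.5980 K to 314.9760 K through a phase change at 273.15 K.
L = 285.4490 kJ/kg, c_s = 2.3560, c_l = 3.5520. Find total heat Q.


Q1 (sensible, solid) = 6.9190 * 2.3560 * 10.5520 = 172.0099 kJ
Q2 (latent) = 6.9190 * 285.4490 = 1975.0216 kJ
Q3 (sensible, liquid) = 6.9190 * 3.5520 * 41.8260 = 1027.9278 kJ
Q_total = 3174.9593 kJ

3174.9593 kJ


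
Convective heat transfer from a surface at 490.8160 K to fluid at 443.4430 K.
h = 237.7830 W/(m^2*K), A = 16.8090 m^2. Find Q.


dT = 47.3730 K
Q = 237.7830 * 16.8090 * 47.3730 = 189344.8806 W

189344.8806 W


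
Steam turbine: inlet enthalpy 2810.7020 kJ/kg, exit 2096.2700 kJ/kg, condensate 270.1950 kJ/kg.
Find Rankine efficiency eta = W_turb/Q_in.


W = 714.4320 kJ/kg
Q_in = 2540.5070 kJ/kg
eta = 0.2812 = 28.1216%

eta = 28.1216%


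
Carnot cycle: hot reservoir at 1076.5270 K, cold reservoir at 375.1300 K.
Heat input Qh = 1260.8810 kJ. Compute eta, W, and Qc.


eta = 1 - 375.1300/1076.5270 = 0.6515
W = 0.6515 * 1260.8810 = 821.5104 kJ
Qc = 1260.8810 - 821.5104 = 439.3706 kJ

eta = 65.1537%, W = 821.5104 kJ, Qc = 439.3706 kJ


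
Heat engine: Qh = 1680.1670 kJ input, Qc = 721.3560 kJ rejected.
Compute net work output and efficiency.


W = 1680.1670 - 721.3560 = 958.8110 kJ
eta = 958.8110 / 1680.1670 = 0.5707 = 57.0664%

W = 958.8110 kJ, eta = 57.0664%


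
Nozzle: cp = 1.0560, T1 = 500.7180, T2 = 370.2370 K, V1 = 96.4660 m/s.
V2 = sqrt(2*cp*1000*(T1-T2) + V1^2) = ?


dT = 130.4810 K
2*cp*1000*dT = 275575.8720
V1^2 = 9305.6892
V2 = sqrt(284881.5612) = 533.7430 m/s

533.7430 m/s


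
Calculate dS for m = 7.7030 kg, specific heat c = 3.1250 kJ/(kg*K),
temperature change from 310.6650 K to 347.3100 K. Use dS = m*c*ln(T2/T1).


T2/T1 = 1.1180
ln(T2/T1) = 0.1115
dS = 7.7030 * 3.1250 * 0.1115 = 2.6841 kJ/K

2.6841 kJ/K


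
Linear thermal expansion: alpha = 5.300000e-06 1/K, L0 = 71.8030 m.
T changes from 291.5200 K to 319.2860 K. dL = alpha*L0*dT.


dT = 27.7660 K
dL = 5.300000e-06 * 71.8030 * 27.7660 = 0.010567 m
L_final = 71.813567 m

dL = 0.010567 m


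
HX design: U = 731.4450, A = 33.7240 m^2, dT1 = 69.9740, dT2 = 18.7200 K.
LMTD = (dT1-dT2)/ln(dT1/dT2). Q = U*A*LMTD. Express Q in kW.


LMTD = 38.8720 K
Q = 731.4450 * 33.7240 * 38.8720 = 958866.3670 W = 958.8664 kW

958.8664 kW


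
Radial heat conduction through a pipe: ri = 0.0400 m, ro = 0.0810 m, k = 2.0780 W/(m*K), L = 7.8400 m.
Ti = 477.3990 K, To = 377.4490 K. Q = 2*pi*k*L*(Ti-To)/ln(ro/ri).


dT = 99.9500 K
ln(ro/ri) = 0.7056
Q = 2*pi*2.0780*7.8400*99.9500 / 0.7056 = 14500.5458 W

14500.5458 W


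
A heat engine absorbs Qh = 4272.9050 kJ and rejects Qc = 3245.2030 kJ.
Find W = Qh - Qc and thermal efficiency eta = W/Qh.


W = 4272.9050 - 3245.2030 = 1027.7020 kJ
eta = 1027.7020 / 4272.9050 = 0.2405 = 24.0516%

W = 1027.7020 kJ, eta = 24.0516%


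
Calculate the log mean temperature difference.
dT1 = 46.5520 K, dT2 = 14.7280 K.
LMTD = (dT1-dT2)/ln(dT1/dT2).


dT1/dT2 = 3.1608
ln(dT1/dT2) = 1.1508
LMTD = 31.8240 / 1.1508 = 27.6533 K

27.6533 K


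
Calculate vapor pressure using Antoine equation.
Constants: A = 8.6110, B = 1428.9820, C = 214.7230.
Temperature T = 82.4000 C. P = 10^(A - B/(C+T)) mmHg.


C+T = 297.1230
B/(C+T) = 4.8094
log10(P) = 8.6110 - 4.8094 = 3.8016
P = 10^3.8016 = 6332.9282 mmHg

6332.9282 mmHg


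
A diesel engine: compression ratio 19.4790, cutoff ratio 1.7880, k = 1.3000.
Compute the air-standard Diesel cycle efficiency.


r^(k-1) = 2.4371
rc^k = 2.1285
eta = 0.5480 = 54.7967%

54.7967%


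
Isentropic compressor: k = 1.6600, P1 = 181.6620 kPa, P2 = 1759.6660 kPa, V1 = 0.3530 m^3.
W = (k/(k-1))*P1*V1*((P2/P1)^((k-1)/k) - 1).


(k-1)/k = 0.3976
(P2/P1)^exp = 2.4666
W = 2.5152 * 181.6620 * 0.3530 * (2.4666 - 1) = 236.5376 kJ

236.5376 kJ


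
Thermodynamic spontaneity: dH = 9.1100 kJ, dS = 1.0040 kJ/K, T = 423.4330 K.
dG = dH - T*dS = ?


T*dS = 423.4330 * 1.0040 = 425.1267 kJ
dG = 9.1100 - 425.1267 = -416.0167 kJ (spontaneous)

dG = -416.0167 kJ, spontaneous


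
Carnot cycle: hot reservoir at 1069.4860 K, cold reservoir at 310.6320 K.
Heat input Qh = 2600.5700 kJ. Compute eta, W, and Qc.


eta = 1 - 310.6320/1069.4860 = 0.7096
W = 0.7096 * 2600.5700 = 1845.2350 kJ
Qc = 2600.5700 - 1845.2350 = 755.3350 kJ

eta = 70.9550%, W = 1845.2350 kJ, Qc = 755.3350 kJ


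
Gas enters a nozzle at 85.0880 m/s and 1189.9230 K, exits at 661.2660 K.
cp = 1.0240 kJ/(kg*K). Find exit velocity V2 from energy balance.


dT = 528.6570 K
2*cp*1000*dT = 1082689.5360
V1^2 = 7239.9677
V2 = sqrt(1089929.5037) = 1043.9969 m/s

1043.9969 m/s


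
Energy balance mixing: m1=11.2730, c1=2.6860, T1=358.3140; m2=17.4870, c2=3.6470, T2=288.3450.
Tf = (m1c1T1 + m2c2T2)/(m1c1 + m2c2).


num = 29238.7173
den = 94.0544
Tf = 310.8704 K

310.8704 K


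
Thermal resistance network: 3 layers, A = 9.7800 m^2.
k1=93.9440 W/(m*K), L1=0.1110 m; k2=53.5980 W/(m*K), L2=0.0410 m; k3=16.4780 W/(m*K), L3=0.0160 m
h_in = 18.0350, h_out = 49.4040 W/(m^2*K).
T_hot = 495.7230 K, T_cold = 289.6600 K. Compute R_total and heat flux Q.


R_conv_in = 1/(18.0350*9.7800) = 0.0057
R_1 = 0.1110/(93.9440*9.7800) = 0.0001
R_2 = 0.0410/(53.5980*9.7800) = 7.8216e-05
R_3 = 0.0160/(16.4780*9.7800) = 9.9283e-05
R_conv_out = 1/(49.4040*9.7800) = 0.0021
R_total = 0.0080 K/W
Q = 206.0630 / 0.0080 = 25637.7743 W

R_total = 0.0080 K/W, Q = 25637.7743 W


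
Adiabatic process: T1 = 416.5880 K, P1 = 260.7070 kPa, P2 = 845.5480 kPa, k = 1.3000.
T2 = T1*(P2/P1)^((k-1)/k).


(k-1)/k = 0.2308
(P2/P1)^exp = 1.3120
T2 = 416.5880 * 1.3120 = 546.5457 K

546.5457 K


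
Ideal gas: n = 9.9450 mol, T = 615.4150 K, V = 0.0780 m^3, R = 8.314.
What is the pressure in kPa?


P = nRT/V = 9.9450 * 8.314 * 615.4150 / 0.0780
= 50884.1923 / 0.0780 = 652361.4395 Pa = 652.3614 kPa

652.3614 kPa


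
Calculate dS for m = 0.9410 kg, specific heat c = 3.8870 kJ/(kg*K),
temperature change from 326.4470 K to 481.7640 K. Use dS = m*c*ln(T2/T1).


T2/T1 = 1.4758
ln(T2/T1) = 0.3892
dS = 0.9410 * 3.8870 * 0.3892 = 1.4235 kJ/K

1.4235 kJ/K


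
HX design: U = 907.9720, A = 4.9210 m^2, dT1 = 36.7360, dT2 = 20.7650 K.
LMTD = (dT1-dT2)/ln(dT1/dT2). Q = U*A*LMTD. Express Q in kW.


LMTD = 27.9953 K
Q = 907.9720 * 4.9210 * 27.9953 = 125086.7102 W = 125.0867 kW

125.0867 kW


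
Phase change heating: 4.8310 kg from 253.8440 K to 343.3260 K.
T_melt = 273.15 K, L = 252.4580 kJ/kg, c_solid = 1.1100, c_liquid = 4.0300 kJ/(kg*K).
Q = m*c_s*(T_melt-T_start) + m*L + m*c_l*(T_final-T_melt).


Q1 (sensible, solid) = 4.8310 * 1.1100 * 19.3060 = 103.5267 kJ
Q2 (latent) = 4.8310 * 252.4580 = 1219.6246 kJ
Q3 (sensible, liquid) = 4.8310 * 4.0300 * 70.1760 = 1366.2516 kJ
Q_total = 2689.4029 kJ

2689.4029 kJ


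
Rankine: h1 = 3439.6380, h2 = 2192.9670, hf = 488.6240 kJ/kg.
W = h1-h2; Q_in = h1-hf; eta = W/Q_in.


W = 1246.6710 kJ/kg
Q_in = 2951.0140 kJ/kg
eta = 0.4225 = 42.2455%

eta = 42.2455%


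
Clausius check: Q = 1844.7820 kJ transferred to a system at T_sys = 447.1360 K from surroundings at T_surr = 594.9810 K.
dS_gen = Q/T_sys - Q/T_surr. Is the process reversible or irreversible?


dS_sys = 1844.7820/447.1360 = 4.1258 kJ/K
dS_surr = -1844.7820/594.9810 = -3.1006 kJ/K
dS_gen = 4.1258 - 3.1006 = 1.0252 kJ/K (irreversible)

dS_gen = 1.0252 kJ/K, irreversible


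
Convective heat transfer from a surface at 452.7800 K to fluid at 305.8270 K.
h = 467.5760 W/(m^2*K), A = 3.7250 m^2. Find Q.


dT = 146.9530 K
Q = 467.5760 * 3.7250 * 146.9530 = 255951.0673 W

255951.0673 W


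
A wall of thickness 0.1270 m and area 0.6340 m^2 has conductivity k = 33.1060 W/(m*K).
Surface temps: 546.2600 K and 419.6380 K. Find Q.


dT = 126.6220 K
Q = 33.1060 * 0.6340 * 126.6220 / 0.1270 = 20926.7322 W

20926.7322 W


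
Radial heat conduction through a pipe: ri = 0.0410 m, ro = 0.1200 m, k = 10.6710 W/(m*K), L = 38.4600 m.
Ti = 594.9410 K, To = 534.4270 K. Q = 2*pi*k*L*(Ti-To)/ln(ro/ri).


dT = 60.5140 K
ln(ro/ri) = 1.0739
Q = 2*pi*10.6710*38.4600*60.5140 / 1.0739 = 145304.2542 W

145304.2542 W


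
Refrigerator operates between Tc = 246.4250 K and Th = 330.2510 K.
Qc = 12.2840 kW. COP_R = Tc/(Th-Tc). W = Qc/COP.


COP = 246.4250 / 83.8260 = 2.9397
W = 12.2840 / 2.9397 = 4.1786 kW

COP = 2.9397, W = 4.1786 kW


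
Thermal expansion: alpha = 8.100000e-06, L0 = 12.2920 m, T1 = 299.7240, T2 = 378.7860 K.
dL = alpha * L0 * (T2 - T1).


dT = 79.0620 K
dL = 8.100000e-06 * 12.2920 * 79.0620 = 0.007872 m
L_final = 12.299872 m

dL = 0.007872 m


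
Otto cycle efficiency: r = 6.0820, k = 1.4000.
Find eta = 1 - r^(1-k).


r^(k-1) = 2.0588
eta = 1 - 1/2.0588 = 0.5143 = 51.4285%

51.4285%
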